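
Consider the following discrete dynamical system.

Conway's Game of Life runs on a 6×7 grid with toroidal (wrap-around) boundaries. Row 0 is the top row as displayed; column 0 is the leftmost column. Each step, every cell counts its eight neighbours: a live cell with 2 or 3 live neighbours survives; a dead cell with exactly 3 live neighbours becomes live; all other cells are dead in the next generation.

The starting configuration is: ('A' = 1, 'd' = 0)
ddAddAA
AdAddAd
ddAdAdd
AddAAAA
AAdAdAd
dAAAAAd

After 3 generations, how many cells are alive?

step 0: ddAddAA
AdAddAd
ddAdAdd
AddAAAA
AAdAdAd
dAAAAAd
step 1: Adddddd
ddAdAAd
AdAdddd
Adddddd
ddddddd
ddddddd
step 2: ddddddd
dddAddA
dddAddA
dAddddd
ddddddd
ddddddd
step 3: ddddddd
ddddddd
AdAdddd
ddddddd
ddddddd
ddddddd

2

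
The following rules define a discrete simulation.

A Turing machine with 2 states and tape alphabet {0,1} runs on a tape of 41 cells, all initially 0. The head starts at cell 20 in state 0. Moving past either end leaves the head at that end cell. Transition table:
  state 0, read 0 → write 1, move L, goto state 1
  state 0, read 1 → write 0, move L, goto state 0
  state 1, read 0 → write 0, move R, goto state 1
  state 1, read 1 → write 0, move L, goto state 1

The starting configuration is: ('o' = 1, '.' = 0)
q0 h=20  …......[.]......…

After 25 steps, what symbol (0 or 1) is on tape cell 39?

0

[0] q0 h=20  …......[.]......…
[1] q1 h=19  …......[.]o.....…
[2] q1 h=20  …......[o]......…
[3] q1 h=19  …......[.]......…
[4] q1 h=20  …......[.]......…
[5] q1 h=21  …......[.]......…
[6] q1 h=22  …......[.]......…
[7] q1 h=23  …......[.]......…
[8] q1 h=24  …......[.]......…
[9] q1 h=25  …......[.]......…
[10] q1 h=26  …......[.]......…
[11] q1 h=27  …......[.]......…
[12] q1 h=28  …......[.]......…
[13] q1 h=29  …......[.]......…
[14] q1 h=30  …......[.]......…
[15] q1 h=31  …......[.]......…
[16] q1 h=32  …......[.]......…
[17] q1 h=33  …......[.]......…
[18] q1 h=34  …......[.]......|
[19] q1 h=35  …......[.].....|
[20] q1 h=36  …......[.]....|
[21] q1 h=37  …......[.]...|
[22] q1 h=38  …......[.]..|
[23] q1 h=39  …......[.].|
[24] q1 h=40  …......[.]|
[25] q1 h=40  …......[.]|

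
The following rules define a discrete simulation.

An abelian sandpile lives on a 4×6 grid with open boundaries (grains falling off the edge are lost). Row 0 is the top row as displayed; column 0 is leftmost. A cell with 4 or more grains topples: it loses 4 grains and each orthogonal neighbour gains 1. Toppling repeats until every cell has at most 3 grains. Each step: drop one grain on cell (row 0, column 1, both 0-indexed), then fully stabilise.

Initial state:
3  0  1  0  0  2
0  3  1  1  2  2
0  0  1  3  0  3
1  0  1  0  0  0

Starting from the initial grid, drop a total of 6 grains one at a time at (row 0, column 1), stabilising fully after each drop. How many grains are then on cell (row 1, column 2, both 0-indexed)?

[0] 3  0  1  0  0  2
0  3  1  1  2  2
0  0  1  3  0  3
1  0  1  0  0  0
[1] 3  1  1  0  0  2
0  3  1  1  2  2
0  0  1  3  0  3
1  0  1  0  0  0
[2] 3  2  1  0  0  2
0  3  1  1  2  2
0  0  1  3  0  3
1  0  1  0  0  0
[3] 3  3  1  0  0  2
0  3  1  1  2  2
0  0  1  3  0  3
1  0  1  0  0  0
[4] 0  2  2  0  0  2
2  0  2  1  2  2
0  1  1  3  0  3
1  0  1  0  0  0
[5] 0  3  2  0  0  2
2  0  2  1  2  2
0  1  1  3  0  3
1  0  1  0  0  0
[6] 1  0  3  0  0  2
2  1  2  1  2  2
0  1  1  3  0  3
1  0  1  0  0  0

2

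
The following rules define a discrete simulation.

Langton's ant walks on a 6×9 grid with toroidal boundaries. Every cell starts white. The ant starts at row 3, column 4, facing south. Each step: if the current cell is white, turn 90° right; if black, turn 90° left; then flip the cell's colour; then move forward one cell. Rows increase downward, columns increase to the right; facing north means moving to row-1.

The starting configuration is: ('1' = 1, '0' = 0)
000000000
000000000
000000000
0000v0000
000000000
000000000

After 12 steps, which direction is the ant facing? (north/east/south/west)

k=0  000000000
000000000
000000000
0000v0000
000000000
000000000
k=1  000000000
000000000
000000000
000<10000
000000000
000000000
k=2  000000000
000000000
000^00000
000110000
000000000
000000000
k=3  000000000
000000000
0001>0000
000110000
000000000
000000000
k=4  000000000
000000000
000110000
0001v0000
000000000
000000000
k=5  000000000
000000000
000110000
00010>000
000000000
000000000
k=6  000000000
000000000
000110000
000101000
00000v000
000000000
k=7  000000000
000000000
000110000
000101000
0000<1000
000000000
k=8  000000000
000000000
000110000
0001^1000
000011000
000000000
k=9  000000000
000000000
000110000
00011>000
000011000
000000000
k=10  000000000
000000000
00011^000
000110000
000011000
000000000
k=11  000000000
000000000
000111>00
000110000
000011000
000000000
k=12  000000000
000000000
000111100
000110v00
000011000
000000000

south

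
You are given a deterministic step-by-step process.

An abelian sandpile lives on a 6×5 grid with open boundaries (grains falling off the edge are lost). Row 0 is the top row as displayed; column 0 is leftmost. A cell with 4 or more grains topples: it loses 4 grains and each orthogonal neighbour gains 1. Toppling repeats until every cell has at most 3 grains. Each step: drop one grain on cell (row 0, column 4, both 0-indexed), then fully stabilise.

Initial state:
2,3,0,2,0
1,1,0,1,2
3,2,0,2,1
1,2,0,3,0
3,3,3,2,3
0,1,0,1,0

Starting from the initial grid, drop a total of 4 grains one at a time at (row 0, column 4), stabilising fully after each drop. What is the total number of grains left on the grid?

t=0: 2,3,0,2,0
1,1,0,1,2
3,2,0,2,1
1,2,0,3,0
3,3,3,2,3
0,1,0,1,0
t=1: 2,3,0,2,1
1,1,0,1,2
3,2,0,2,1
1,2,0,3,0
3,3,3,2,3
0,1,0,1,0
t=2: 2,3,0,2,2
1,1,0,1,2
3,2,0,2,1
1,2,0,3,0
3,3,3,2,3
0,1,0,1,0
t=3: 2,3,0,2,3
1,1,0,1,2
3,2,0,2,1
1,2,0,3,0
3,3,3,2,3
0,1,0,1,0
t=4: 2,3,0,3,0
1,1,0,1,3
3,2,0,2,1
1,2,0,3,0
3,3,3,2,3
0,1,0,1,0

44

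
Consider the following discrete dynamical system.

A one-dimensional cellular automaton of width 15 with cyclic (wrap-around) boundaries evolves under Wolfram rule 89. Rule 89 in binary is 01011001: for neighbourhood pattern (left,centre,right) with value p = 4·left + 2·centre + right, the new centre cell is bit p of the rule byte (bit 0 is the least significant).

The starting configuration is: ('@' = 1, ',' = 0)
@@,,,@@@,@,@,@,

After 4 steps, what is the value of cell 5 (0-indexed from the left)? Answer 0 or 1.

0

0) @@,,,@@@,@,@,@,
1) @@@@,@,@,,,,,,,
2) @,,@,,,,@@@@@@,
3) ,@,,@@@,@,,,,@,
4) ,,@,@,@,,@@@,,@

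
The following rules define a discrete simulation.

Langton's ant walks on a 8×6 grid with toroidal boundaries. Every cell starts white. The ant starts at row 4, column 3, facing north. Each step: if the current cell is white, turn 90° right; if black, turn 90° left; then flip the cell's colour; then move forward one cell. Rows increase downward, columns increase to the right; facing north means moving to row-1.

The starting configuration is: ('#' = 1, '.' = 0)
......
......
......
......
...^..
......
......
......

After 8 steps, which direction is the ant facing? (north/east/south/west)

step 0: ......
......
......
......
...^..
......
......
......
step 1: ......
......
......
......
...#>.
......
......
......
step 2: ......
......
......
......
...##.
....v.
......
......
step 3: ......
......
......
......
...##.
...<#.
......
......
step 4: ......
......
......
......
...^#.
...##.
......
......
step 5: ......
......
......
......
..<.#.
...##.
......
......
step 6: ......
......
......
..^...
..#.#.
...##.
......
......
step 7: ......
......
......
..#>..
..#.#.
...##.
......
......
step 8: ......
......
......
..##..
..#v#.
...##.
......
......

south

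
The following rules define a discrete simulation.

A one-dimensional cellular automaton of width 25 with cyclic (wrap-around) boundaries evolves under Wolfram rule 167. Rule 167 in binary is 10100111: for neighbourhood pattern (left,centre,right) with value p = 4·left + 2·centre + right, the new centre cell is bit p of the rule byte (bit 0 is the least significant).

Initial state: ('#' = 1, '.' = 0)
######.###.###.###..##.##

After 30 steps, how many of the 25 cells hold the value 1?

t=0: ######.###.###.###..##.##
t=1: #####.#.#.#.#.#.#..#..#.#
t=2: ####.############.##.###.
t=3: .##.#.##########.#..#.#.#
t=4: #..###.########.##.######
t=5: ..#.#.#.######.#..#.#####
t=6: .#######.####.##.###.###.
t=7: #.#####.#.##.#..#.#.#.#..
t=8: ##.###.###..##.########.#
t=9: #.#.#.#.#..#..#.######.#.
t=10: #########.##.###.####.###
t=11: ########.#..#.#.#.##.#.##
t=12: #######.##.#######..###.#
t=13: ######.#..#.#####..#.#.#.
t=14: .####.##.###.###..#######
t=15: #.##.#..#.#.#.#..#.#####.
t=16: ##..##.########.###.###.#
t=17: #..#..#.######.#.#.#.#.#.
t=18: #.##.###.####.###########
t=19: .#..#.#.#.##.#.##########
t=20: ##.#######..###.########.
t=21: ..#.#####..#.#.#.######.#
t=22: .###.###..#######.####.##
t=23: #.#.#.#..#.#####.#.##.#..
t=24: #######.###.###.###..##.#
t=25: ######.#.#.#.#.#.#..#..#.
t=26: .####.############.##.###
t=27: #.##.#.##########.#..#.#.
t=28: ##..###.########.##.#####
t=29: #..#.#.#.######.#..#.####
t=30: ..#######.####.##.###.###

19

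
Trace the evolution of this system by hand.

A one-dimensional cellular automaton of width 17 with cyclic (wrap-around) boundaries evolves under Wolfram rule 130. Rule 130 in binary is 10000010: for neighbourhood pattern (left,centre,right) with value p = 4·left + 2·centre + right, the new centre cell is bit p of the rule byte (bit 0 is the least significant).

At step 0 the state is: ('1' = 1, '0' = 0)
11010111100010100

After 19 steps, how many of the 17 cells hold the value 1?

3

[0] 11010111100010100
[1] 00000011000100001
[2] 00000100001000010
[3] 00001000010000100
[4] 00010000100001000
[5] 00100001000010000
[6] 01000010000100000
[7] 10000100001000000
[8] 00001000010000001
[9] 00010000100000010
[10] 00100001000000100
[11] 01000010000001000
[12] 10000100000010000
[13] 00001000000100001
[14] 00010000001000010
[15] 00100000010000100
[16] 01000000100001000
[17] 10000001000010000
[18] 00000010000100001
[19] 00000100001000010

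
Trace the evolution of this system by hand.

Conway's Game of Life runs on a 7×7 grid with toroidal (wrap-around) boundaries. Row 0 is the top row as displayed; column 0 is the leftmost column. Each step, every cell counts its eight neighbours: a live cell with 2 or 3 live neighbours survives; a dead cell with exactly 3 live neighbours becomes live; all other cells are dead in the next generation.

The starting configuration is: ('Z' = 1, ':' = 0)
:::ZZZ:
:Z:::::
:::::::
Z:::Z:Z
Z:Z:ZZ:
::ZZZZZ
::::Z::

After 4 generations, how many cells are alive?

k=0  :::ZZZ:
:Z:::::
:::::::
Z:::Z:Z
Z:Z:ZZ:
::ZZZZZ
::::Z::
k=1  :::ZZZ:
::::Z::
Z::::::
ZZ:ZZ:Z
Z:Z::::
:ZZ:::Z
::Z:::Z
k=2  :::ZZZ:
:::ZZZ:
ZZ:ZZZZ
::ZZ::Z
:::::Z:
::ZZ::Z
ZZZ:Z:Z
k=3  ZZ:::::
Z::::::
ZZ:::::
:ZZZ:::
::::ZZZ
::ZZZ:Z
ZZ::::Z
k=4  :::::::
::::::Z
Z::::::
:ZZZZZZ
ZZ::::Z
:ZZZZ::
:::Z:ZZ

18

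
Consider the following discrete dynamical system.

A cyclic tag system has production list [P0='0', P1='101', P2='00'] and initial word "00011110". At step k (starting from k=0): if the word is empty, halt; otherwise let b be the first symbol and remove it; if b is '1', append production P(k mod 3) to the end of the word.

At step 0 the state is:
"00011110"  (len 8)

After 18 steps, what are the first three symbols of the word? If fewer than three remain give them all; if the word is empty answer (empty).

step 0: "00011110"  (len 8)
step 1: "0011110"  (len 7)
step 2: "011110"  (len 6)
step 3: "11110"  (len 5)
step 4: "11100"  (len 5)
step 5: "1100101"  (len 7)
step 6: "10010100"  (len 8)
step 7: "00101000"  (len 8)
step 8: "0101000"  (len 7)
step 9: "101000"  (len 6)
step 10: "010000"  (len 6)
step 11: "10000"  (len 5)
step 12: "000000"  (len 6)
step 13: "00000"  (len 5)
step 14: "0000"  (len 4)
step 15: "000"  (len 3)
step 16: "00"  (len 2)
step 17: "0"  (len 1)
step 18: (halted — word empty)

(empty)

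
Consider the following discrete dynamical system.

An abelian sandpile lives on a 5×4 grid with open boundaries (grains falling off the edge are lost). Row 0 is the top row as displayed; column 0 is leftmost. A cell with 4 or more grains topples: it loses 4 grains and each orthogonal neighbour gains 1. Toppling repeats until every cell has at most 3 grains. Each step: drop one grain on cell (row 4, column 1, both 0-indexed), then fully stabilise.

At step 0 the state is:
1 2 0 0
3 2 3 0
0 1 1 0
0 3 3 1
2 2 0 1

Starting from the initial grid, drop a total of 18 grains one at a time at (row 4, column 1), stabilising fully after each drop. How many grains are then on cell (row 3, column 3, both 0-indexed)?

k=0  1 2 0 0
3 2 3 0
0 1 1 0
0 3 3 1
2 2 0 1
k=1  1 2 0 0
3 2 3 0
0 1 1 0
0 3 3 1
2 3 0 1
k=2  1 2 0 0
3 2 3 0
0 2 2 0
1 1 0 2
3 1 2 1
k=3  1 2 0 0
3 2 3 0
0 2 2 0
1 1 0 2
3 2 2 1
k=4  1 2 0 0
3 2 3 0
0 2 2 0
1 1 0 2
3 3 2 1
k=5  1 2 0 0
3 2 3 0
0 2 2 0
2 2 0 2
0 1 3 1
k=6  1 2 0 0
3 2 3 0
0 2 2 0
2 2 0 2
0 2 3 1
k=7  1 2 0 0
3 2 3 0
0 2 2 0
2 2 0 2
0 3 3 1
k=8  1 2 0 0
3 2 3 0
0 2 2 0
2 3 1 2
1 1 0 2
k=9  1 2 0 0
3 2 3 0
0 2 2 0
2 3 1 2
1 2 0 2
k=10  1 2 0 0
3 2 3 0
0 2 2 0
2 3 1 2
1 3 0 2
k=11  1 2 0 0
3 2 3 0
0 3 2 0
3 0 2 2
2 1 1 2
k=12  1 2 0 0
3 2 3 0
0 3 2 0
3 0 2 2
2 2 1 2
k=13  1 2 0 0
3 2 3 0
0 3 2 0
3 0 2 2
2 3 1 2
k=14  1 2 0 0
3 2 3 0
0 3 2 0
3 1 2 2
3 0 2 2
k=15  1 2 0 0
3 2 3 0
0 3 2 0
3 1 2 2
3 1 2 2
k=16  1 2 0 0
3 2 3 0
0 3 2 0
3 1 2 2
3 2 2 2
k=17  1 2 0 0
3 2 3 0
0 3 2 0
3 1 2 2
3 3 2 2
k=18  1 2 0 0
3 2 3 0
1 3 2 0
0 3 2 2
1 1 3 2

2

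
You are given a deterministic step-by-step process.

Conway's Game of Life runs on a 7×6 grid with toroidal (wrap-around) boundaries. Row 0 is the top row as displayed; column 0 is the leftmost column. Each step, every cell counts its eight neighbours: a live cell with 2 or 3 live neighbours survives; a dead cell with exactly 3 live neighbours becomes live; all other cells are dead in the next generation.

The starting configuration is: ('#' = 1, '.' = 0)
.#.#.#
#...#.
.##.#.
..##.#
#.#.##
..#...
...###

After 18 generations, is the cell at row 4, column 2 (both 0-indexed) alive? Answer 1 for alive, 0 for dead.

t=0: .#.#.#
#...#.
.##.#.
..##.#
#.#.##
..#...
...###
t=1: ..##..
#...#.
###.#.
......
#.#.##
###...
#..#.#
t=2: ####..
#...#.
##.#..
..#.#.
#.##.#
..#...
#..###
t=3: ..#...
....#.
#####.
....#.
..#.##
..#...
#...##
t=4: ...##.
....##
.##.#.
#.....
....##
##....
.#.#.#
t=5: #.##..
..#..#
##.##.
##.##.
.#...#
.##...
.#.#.#
t=6: #..#.#
.....#
......
...#..
...###
.#..#.
...##.
t=7: #..#.#
#...##
......
...#..
..##.#
..#...
#.##..
t=8: ..##..
#...#.
....##
..###.
..###.
....#.
#.####
t=9: #.#...
....#.
......
..#...
..#..#
.#....
.##..#
t=10: #.##.#
......
......
......
.##...
.#....
..#...
t=11: .###..
......
......
......
.##...
.#....
#.##..
t=12: .#.#..
..#...
......
......
.##...
#..#..
#..#..
t=13: .#.#..
..#...
......
......
.##...
#..#..
##.##.
t=14: ##.##.
..#...
......
......
.##...
#..###
##.###
t=15: ......
.###..
......
......
######
......
......
t=16: ..#...
..#...
..#...
######
######
######
......
t=17: ......
.###..
#...##
......
......
......
#...##
t=18: ######
######
######
.....#
......
.....#
.....#

0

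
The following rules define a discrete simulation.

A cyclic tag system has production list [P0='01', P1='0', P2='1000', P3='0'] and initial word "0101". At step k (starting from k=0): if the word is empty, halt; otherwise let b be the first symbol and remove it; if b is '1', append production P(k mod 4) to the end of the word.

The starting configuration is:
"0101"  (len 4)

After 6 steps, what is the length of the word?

k=0  "0101"  (len 4)
k=1  "101"  (len 3)
k=2  "010"  (len 3)
k=3  "10"  (len 2)
k=4  "00"  (len 2)
k=5  "0"  (len 1)
k=6  (halted — word empty)

0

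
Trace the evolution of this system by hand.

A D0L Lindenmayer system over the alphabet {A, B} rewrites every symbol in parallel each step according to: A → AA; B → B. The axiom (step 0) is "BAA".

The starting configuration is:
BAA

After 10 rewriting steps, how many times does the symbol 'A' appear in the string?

k=0  BAA
k=1  BAAAA
k=2  BAAAAAAAA
k=3  BAAAAAAAAAAAAAAAA
k=4  BAAAAAAAAAAAAAAAAAAAAAAAAAAAAAAAA
k=5  BAAAAAAAAAAAAAAAAAAAAAAAAAAAAAAAAAAAAAAAAAAAAAAAAAAAAAAAAAAAAAAAA
k=6  BAAAAAAAAAAAAAAAAAAAAAAAAAAAAAAAAAAAAAAAAAAAAAAAAAAAAAAAAA…AAAAAAAAAAAAAAAAAAAAAAAAAAAAAAAAAAAAAAAAAAAAAAAAAAAAAAAAAA  (len 129)
k=7  BAAAAAAAAAAAAAAAAAAAAAAAAAAAAAAAAAAAAAAAAAAAAAAAAAAAAAAAAA…AAAAAAAAAAAAAAAAAAAAAAAAAAAAAAAAAAAAAAAAAAAAAAAAAAAAAAAAAA  (len 257)
k=8  BAAAAAAAAAAAAAAAAAAAAAAAAAAAAAAAAAAAAAAAAAAAAAAAAAAAAAAAAA…AAAAAAAAAAAAAAAAAAAAAAAAAAAAAAAAAAAAAAAAAAAAAAAAAAAAAAAAAA  (len 513)
k=9  BAAAAAAAAAAAAAAAAAAAAAAAAAAAAAAAAAAAAAAAAAAAAAAAAAAAAAAAAA…AAAAAAAAAAAAAAAAAAAAAAAAAAAAAAAAAAAAAAAAAAAAAAAAAAAAAAAAAA  (len 1025)
k=10  BAAAAAAAAAAAAAAAAAAAAAAAAAAAAAAAAAAAAAAAAAAAAAAAAAAAAAAAAA…AAAAAAAAAAAAAAAAAAAAAAAAAAAAAAAAAAAAAAAAAAAAAAAAAAAAAAAAAA  (len 2049)

2048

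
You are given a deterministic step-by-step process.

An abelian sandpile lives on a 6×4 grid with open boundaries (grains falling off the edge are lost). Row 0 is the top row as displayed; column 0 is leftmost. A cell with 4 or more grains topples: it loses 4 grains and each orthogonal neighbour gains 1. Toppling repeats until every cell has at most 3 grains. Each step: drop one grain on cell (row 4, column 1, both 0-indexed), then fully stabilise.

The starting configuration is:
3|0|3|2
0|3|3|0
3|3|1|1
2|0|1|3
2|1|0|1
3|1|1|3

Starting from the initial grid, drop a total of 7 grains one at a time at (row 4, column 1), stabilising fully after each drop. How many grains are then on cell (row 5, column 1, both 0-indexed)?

0

k=0  3|0|3|2
0|3|3|0
3|3|1|1
2|0|1|3
2|1|0|1
3|1|1|3
k=1  3|0|3|2
0|3|3|0
3|3|1|1
2|0|1|3
2|2|0|1
3|1|1|3
k=2  3|0|3|2
0|3|3|0
3|3|1|1
2|0|1|3
2|3|0|1
3|1|1|3
k=3  3|0|3|2
0|3|3|0
3|3|1|1
2|1|1|3
3|0|1|1
3|2|1|3
k=4  3|0|3|2
0|3|3|0
3|3|1|1
2|1|1|3
3|1|1|1
3|2|1|3
k=5  3|0|3|2
0|3|3|0
3|3|1|1
2|1|1|3
3|2|1|1
3|2|1|3
k=6  3|0|3|2
0|3|3|0
3|3|1|1
2|1|1|3
3|3|1|1
3|2|1|3
k=7  3|0|3|2
0|3|3|0
3|3|1|1
3|2|1|3
1|2|2|1
1|0|2|3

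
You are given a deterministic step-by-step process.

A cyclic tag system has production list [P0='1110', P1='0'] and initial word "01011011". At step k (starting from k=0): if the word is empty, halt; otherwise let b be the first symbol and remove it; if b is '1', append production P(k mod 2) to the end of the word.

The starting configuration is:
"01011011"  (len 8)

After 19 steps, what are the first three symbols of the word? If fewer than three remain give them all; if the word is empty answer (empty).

111

step 0: "01011011"  (len 8)
step 1: "1011011"  (len 7)
step 2: "0110110"  (len 7)
step 3: "110110"  (len 6)
step 4: "101100"  (len 6)
step 5: "011001110"  (len 9)
step 6: "11001110"  (len 8)
step 7: "10011101110"  (len 11)
step 8: "00111011100"  (len 11)
step 9: "0111011100"  (len 10)
step 10: "111011100"  (len 9)
step 11: "110111001110"  (len 12)
step 12: "101110011100"  (len 12)
step 13: "011100111001110"  (len 15)
step 14: "11100111001110"  (len 14)
step 15: "11001110011101110"  (len 17)
step 16: "10011100111011100"  (len 17)
step 17: "00111001110111001110"  (len 20)
step 18: "0111001110111001110"  (len 19)
step 19: "111001110111001110"  (len 18)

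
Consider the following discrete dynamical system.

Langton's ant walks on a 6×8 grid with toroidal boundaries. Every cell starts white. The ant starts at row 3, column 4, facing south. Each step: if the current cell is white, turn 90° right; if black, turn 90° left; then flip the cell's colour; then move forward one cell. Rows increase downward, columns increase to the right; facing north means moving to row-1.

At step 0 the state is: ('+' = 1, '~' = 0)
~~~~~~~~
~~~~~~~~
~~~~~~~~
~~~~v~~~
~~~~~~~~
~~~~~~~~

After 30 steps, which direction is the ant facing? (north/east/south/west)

[0] ~~~~~~~~
~~~~~~~~
~~~~~~~~
~~~~v~~~
~~~~~~~~
~~~~~~~~
[1] ~~~~~~~~
~~~~~~~~
~~~~~~~~
~~~<+~~~
~~~~~~~~
~~~~~~~~
[2] ~~~~~~~~
~~~~~~~~
~~~^~~~~
~~~++~~~
~~~~~~~~
~~~~~~~~
[3] ~~~~~~~~
~~~~~~~~
~~~+>~~~
~~~++~~~
~~~~~~~~
~~~~~~~~
[4] ~~~~~~~~
~~~~~~~~
~~~++~~~
~~~+v~~~
~~~~~~~~
~~~~~~~~
[5] ~~~~~~~~
~~~~~~~~
~~~++~~~
~~~+~>~~
~~~~~~~~
~~~~~~~~
[6] ~~~~~~~~
~~~~~~~~
~~~++~~~
~~~+~+~~
~~~~~v~~
~~~~~~~~
[7] ~~~~~~~~
~~~~~~~~
~~~++~~~
~~~+~+~~
~~~~<+~~
~~~~~~~~
[8] ~~~~~~~~
~~~~~~~~
~~~++~~~
~~~+^+~~
~~~~++~~
~~~~~~~~
[9] ~~~~~~~~
~~~~~~~~
~~~++~~~
~~~++>~~
~~~~++~~
~~~~~~~~
[10] ~~~~~~~~
~~~~~~~~
~~~++^~~
~~~++~~~
~~~~++~~
~~~~~~~~
[11] ~~~~~~~~
~~~~~~~~
~~~+++>~
~~~++~~~
~~~~++~~
~~~~~~~~
[12] ~~~~~~~~
~~~~~~~~
~~~++++~
~~~++~v~
~~~~++~~
~~~~~~~~
[13] ~~~~~~~~
~~~~~~~~
~~~++++~
~~~++<+~
~~~~++~~
~~~~~~~~
[14] ~~~~~~~~
~~~~~~~~
~~~++^+~
~~~++++~
~~~~++~~
~~~~~~~~
[15] ~~~~~~~~
~~~~~~~~
~~~+<~+~
~~~++++~
~~~~++~~
~~~~~~~~
[16] ~~~~~~~~
~~~~~~~~
~~~+~~+~
~~~+v++~
~~~~++~~
~~~~~~~~
[17] ~~~~~~~~
~~~~~~~~
~~~+~~+~
~~~+~>+~
~~~~++~~
~~~~~~~~
[18] ~~~~~~~~
~~~~~~~~
~~~+~^+~
~~~+~~+~
~~~~++~~
~~~~~~~~
[19] ~~~~~~~~
~~~~~~~~
~~~+~+>~
~~~+~~+~
~~~~++~~
~~~~~~~~
[20] ~~~~~~~~
~~~~~~^~
~~~+~+~~
~~~+~~+~
~~~~++~~
~~~~~~~~
[21] ~~~~~~~~
~~~~~~+>
~~~+~+~~
~~~+~~+~
~~~~++~~
~~~~~~~~
[22] ~~~~~~~~
~~~~~~++
~~~+~+~v
~~~+~~+~
~~~~++~~
~~~~~~~~
[23] ~~~~~~~~
~~~~~~++
~~~+~+<+
~~~+~~+~
~~~~++~~
~~~~~~~~
[24] ~~~~~~~~
~~~~~~^+
~~~+~+++
~~~+~~+~
~~~~++~~
~~~~~~~~
[25] ~~~~~~~~
~~~~~<~+
~~~+~+++
~~~+~~+~
~~~~++~~
~~~~~~~~
[26] ~~~~~^~~
~~~~~+~+
~~~+~+++
~~~+~~+~
~~~~++~~
~~~~~~~~
[27] ~~~~~+>~
~~~~~+~+
~~~+~+++
~~~+~~+~
~~~~++~~
~~~~~~~~
[28] ~~~~~++~
~~~~~+v+
~~~+~+++
~~~+~~+~
~~~~++~~
~~~~~~~~
[29] ~~~~~++~
~~~~~<++
~~~+~+++
~~~+~~+~
~~~~++~~
~~~~~~~~
[30] ~~~~~++~
~~~~~~++
~~~+~v++
~~~+~~+~
~~~~++~~
~~~~~~~~

south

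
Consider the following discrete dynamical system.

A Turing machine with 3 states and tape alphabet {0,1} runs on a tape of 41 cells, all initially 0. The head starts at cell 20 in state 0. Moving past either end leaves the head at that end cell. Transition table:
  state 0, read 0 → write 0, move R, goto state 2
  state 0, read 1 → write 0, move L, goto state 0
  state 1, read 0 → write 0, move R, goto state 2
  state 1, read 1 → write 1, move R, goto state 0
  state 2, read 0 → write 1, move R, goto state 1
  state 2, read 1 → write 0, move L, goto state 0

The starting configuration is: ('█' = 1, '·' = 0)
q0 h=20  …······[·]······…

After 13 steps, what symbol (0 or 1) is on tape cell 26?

t=0: q0 h=20  …······[·]······…
t=1: q2 h=21  …······[·]······…
t=2: q1 h=22  …·····█[·]······…
t=3: q2 h=23  …····█·[·]······…
t=4: q1 h=24  …···█·█[·]······…
t=5: q2 h=25  …··█·█·[·]······…
t=6: q1 h=26  …·█·█·█[·]······…
t=7: q2 h=27  …█·█·█·[·]······…
t=8: q1 h=28  …·█·█·█[·]······…
t=9: q2 h=29  …█·█·█·[·]······…
t=10: q1 h=30  …·█·█·█[·]······…
t=11: q2 h=31  …█·█·█·[·]······…
t=12: q1 h=32  …·█·█·█[·]······…
t=13: q2 h=33  …█·█·█·[·]······…

0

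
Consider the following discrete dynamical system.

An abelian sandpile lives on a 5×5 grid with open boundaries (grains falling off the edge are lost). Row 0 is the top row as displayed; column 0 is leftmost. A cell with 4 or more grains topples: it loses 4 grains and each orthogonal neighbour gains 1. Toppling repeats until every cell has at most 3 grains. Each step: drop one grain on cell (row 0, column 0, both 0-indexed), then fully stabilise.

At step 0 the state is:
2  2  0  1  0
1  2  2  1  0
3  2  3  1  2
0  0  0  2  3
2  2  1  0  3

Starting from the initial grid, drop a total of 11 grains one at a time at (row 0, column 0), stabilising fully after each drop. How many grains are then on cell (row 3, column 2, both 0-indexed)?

gen 0: 2  2  0  1  0
1  2  2  1  0
3  2  3  1  2
0  0  0  2  3
2  2  1  0  3
gen 1: 3  2  0  1  0
1  2  2  1  0
3  2  3  1  2
0  0  0  2  3
2  2  1  0  3
gen 2: 0  3  0  1  0
2  2  2  1  0
3  2  3  1  2
0  0  0  2  3
2  2  1  0  3
gen 3: 1  3  0  1  0
2  2  2  1  0
3  2  3  1  2
0  0  0  2  3
2  2  1  0  3
gen 4: 2  3  0  1  0
2  2  2  1  0
3  2  3  1  2
0  0  0  2  3
2  2  1  0  3
gen 5: 3  3  0  1  0
2  2  2  1  0
3  2  3  1  2
0  0  0  2  3
2  2  1  0  3
gen 6: 1  0  1  1  0
3  3  2  1  0
3  2  3  1  2
0  0  0  2  3
2  2  1  0  3
gen 7: 2  0  1  1  0
3  3  2  1  0
3  2  3  1  2
0  0  0  2  3
2  2  1  0  3
gen 8: 3  0  1  1  0
3  3  2  1  0
3  2  3  1  2
0  0  0  2  3
2  2  1  0  3
gen 9: 1  2  2  1  0
2  2  0  2  0
1  1  1  2  2
1  1  1  2  3
2  2  1  0  3
gen 10: 2  2  2  1  0
2  2  0  2  0
1  1  1  2  2
1  1  1  2  3
2  2  1  0  3
gen 11: 3  2  2  1  0
2  2  0  2  0
1  1  1  2  2
1  1  1  2  3
2  2  1  0  3

1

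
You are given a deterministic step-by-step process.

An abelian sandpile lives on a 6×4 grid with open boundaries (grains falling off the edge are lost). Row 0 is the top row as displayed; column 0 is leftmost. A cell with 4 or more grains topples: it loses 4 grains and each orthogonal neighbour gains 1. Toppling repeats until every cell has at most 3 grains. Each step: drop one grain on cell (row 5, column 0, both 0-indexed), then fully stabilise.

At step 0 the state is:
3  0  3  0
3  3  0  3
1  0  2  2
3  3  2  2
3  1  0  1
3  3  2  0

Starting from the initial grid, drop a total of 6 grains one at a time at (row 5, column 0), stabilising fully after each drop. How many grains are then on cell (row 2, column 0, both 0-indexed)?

step 0: 3  0  3  0
3  3  0  3
1  0  2  2
3  3  2  2
3  1  0  1
3  3  2  0
step 1: 3  0  3  0
3  3  0  3
2  1  2  2
1  1  3  2
2  0  1  1
2  1  3  0
step 2: 3  0  3  0
3  3  0  3
2  1  2  2
1  1  3  2
2  0  1  1
3  1  3  0
step 3: 3  0  3  0
3  3  0  3
2  1  2  2
1  1  3  2
3  0  1  1
0  2  3  0
step 4: 3  0  3  0
3  3  0  3
2  1  2  2
1  1  3  2
3  0  1  1
1  2  3  0
step 5: 3  0  3  0
3  3  0  3
2  1  2  2
1  1  3  2
3  0  1  1
2  2  3  0
step 6: 3  0  3  0
3  3  0  3
2  1  2  2
1  1  3  2
3  0  1  1
3  2  3  0

2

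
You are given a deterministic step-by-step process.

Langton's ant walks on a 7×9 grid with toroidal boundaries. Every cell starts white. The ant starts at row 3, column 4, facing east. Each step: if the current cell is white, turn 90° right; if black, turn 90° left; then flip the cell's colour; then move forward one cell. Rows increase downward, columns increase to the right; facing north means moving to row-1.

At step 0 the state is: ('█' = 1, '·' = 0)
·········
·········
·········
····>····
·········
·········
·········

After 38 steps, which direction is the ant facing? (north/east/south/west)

t=0: ·········
·········
·········
····>····
·········
·········
·········
t=1: ·········
·········
·········
····█····
····v····
·········
·········
t=2: ·········
·········
·········
····█····
···<█····
·········
·········
t=3: ·········
·········
·········
···^█····
···██····
·········
·········
t=4: ·········
·········
·········
···█>····
···██····
·········
·········
t=5: ·········
·········
····^····
···█·····
···██····
·········
·········
t=6: ·········
·········
····█>···
···█·····
···██····
·········
·········
t=7: ·········
·········
····██···
···█·v···
···██····
·········
·········
t=8: ·········
·········
····██···
···█<█···
···██····
·········
·········
t=9: ·········
·········
····^█···
···███···
···██····
·········
·········
t=10: ·········
·········
···<·█···
···███···
···██····
·········
·········
t=11: ·········
···^·····
···█·█···
···███···
···██····
·········
·········
t=12: ·········
···█>····
···█·█···
···███···
···██····
·········
·········
t=13: ·········
···██····
···█v█···
···███···
···██····
·········
·········
t=14: ·········
···██····
···<██···
···███···
···██····
·········
·········
t=15: ·········
···██····
····██···
···v██···
···██····
·········
·········
t=16: ·········
···██····
····██···
····>█···
···██····
·········
·········
t=17: ·········
···██····
····^█···
·····█···
···██····
·········
·········
t=18: ·········
···██····
···<·█···
·····█···
···██····
·········
·········
t=19: ·········
···^█····
···█·█···
·····█···
···██····
·········
·········
t=20: ·········
··<·█····
···█·█···
·····█···
···██····
·········
·········
t=21: ··^······
··█·█····
···█·█···
·····█···
···██····
·········
·········
t=22: ··█>·····
··█·█····
···█·█···
·····█···
···██····
·········
·········
t=23: ··██·····
··█v█····
···█·█···
·····█···
···██····
·········
·········
t=24: ··██·····
··<██····
···█·█···
·····█···
···██····
·········
·········
t=25: ··██·····
···██····
··v█·█···
·····█···
···██····
·········
·········
t=26: ··██·····
···██····
·<██·█···
·····█···
···██····
·········
·········
t=27: ··██·····
·^·██····
·███·█···
·····█···
···██····
·········
·········
t=28: ··██·····
·█>██····
·███·█···
·····█···
···██····
·········
·········
t=29: ··██·····
·████····
·█v█·█···
·····█···
···██····
·········
·········
t=30: ··██·····
·████····
·█·>·█···
·····█···
···██····
·········
·········
t=31: ··██·····
·██^█····
·█···█···
·····█···
···██····
·········
·········
t=32: ··██·····
·█<·█····
·█···█···
·····█···
···██····
·········
·········
t=33: ··██·····
·█··█····
·█v··█···
·····█···
···██····
·········
·········
t=34: ··██·····
·█··█····
·<█··█···
·····█···
···██····
·········
·········
t=35: ··██·····
·█··█····
··█··█···
·v···█···
···██····
·········
·········
t=36: ··██·····
·█··█····
··█··█···
<█···█···
···██····
·········
·········
t=37: ··██·····
·█··█····
^·█··█···
██···█···
···██····
·········
·········
t=38: ··██·····
·█··█····
█>█··█···
██···█···
···██····
·········
·········

east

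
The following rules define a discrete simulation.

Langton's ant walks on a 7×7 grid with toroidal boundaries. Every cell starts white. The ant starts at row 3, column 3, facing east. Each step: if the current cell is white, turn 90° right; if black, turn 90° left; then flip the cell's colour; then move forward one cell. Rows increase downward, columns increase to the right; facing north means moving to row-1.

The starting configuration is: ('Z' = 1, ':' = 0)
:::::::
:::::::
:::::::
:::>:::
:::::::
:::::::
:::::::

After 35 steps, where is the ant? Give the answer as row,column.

3,0

[0] :::::::
:::::::
:::::::
:::>:::
:::::::
:::::::
:::::::
[1] :::::::
:::::::
:::::::
:::Z:::
:::v:::
:::::::
:::::::
[2] :::::::
:::::::
:::::::
:::Z:::
::<Z:::
:::::::
:::::::
[3] :::::::
:::::::
:::::::
::^Z:::
::ZZ:::
:::::::
:::::::
[4] :::::::
:::::::
:::::::
::Z>:::
::ZZ:::
:::::::
:::::::
[5] :::::::
:::::::
:::^:::
::Z::::
::ZZ:::
:::::::
:::::::
[6] :::::::
:::::::
:::Z>::
::Z::::
::ZZ:::
:::::::
:::::::
[7] :::::::
:::::::
:::ZZ::
::Z:v::
::ZZ:::
:::::::
:::::::
[8] :::::::
:::::::
:::ZZ::
::Z<Z::
::ZZ:::
:::::::
:::::::
[9] :::::::
:::::::
:::^Z::
::ZZZ::
::ZZ:::
:::::::
:::::::
[10] :::::::
:::::::
::<:Z::
::ZZZ::
::ZZ:::
:::::::
:::::::
[11] :::::::
::^::::
::Z:Z::
::ZZZ::
::ZZ:::
:::::::
:::::::
[12] :::::::
::Z>:::
::Z:Z::
::ZZZ::
::ZZ:::
:::::::
:::::::
[13] :::::::
::ZZ:::
::ZvZ::
::ZZZ::
::ZZ:::
:::::::
:::::::
[14] :::::::
::ZZ:::
::<ZZ::
::ZZZ::
::ZZ:::
:::::::
:::::::
[15] :::::::
::ZZ:::
:::ZZ::
::vZZ::
::ZZ:::
:::::::
:::::::
[16] :::::::
::ZZ:::
:::ZZ::
:::>Z::
::ZZ:::
:::::::
:::::::
[17] :::::::
::ZZ:::
:::^Z::
::::Z::
::ZZ:::
:::::::
:::::::
[18] :::::::
::ZZ:::
::<:Z::
::::Z::
::ZZ:::
:::::::
:::::::
[19] :::::::
::^Z:::
::Z:Z::
::::Z::
::ZZ:::
:::::::
:::::::
[20] :::::::
:<:Z:::
::Z:Z::
::::Z::
::ZZ:::
:::::::
:::::::
[21] :^:::::
:Z:Z:::
::Z:Z::
::::Z::
::ZZ:::
:::::::
:::::::
[22] :Z>::::
:Z:Z:::
::Z:Z::
::::Z::
::ZZ:::
:::::::
:::::::
[23] :ZZ::::
:ZvZ:::
::Z:Z::
::::Z::
::ZZ:::
:::::::
:::::::
[24] :ZZ::::
:<ZZ:::
::Z:Z::
::::Z::
::ZZ:::
:::::::
:::::::
[25] :ZZ::::
::ZZ:::
:vZ:Z::
::::Z::
::ZZ:::
:::::::
:::::::
[26] :ZZ::::
::ZZ:::
<ZZ:Z::
::::Z::
::ZZ:::
:::::::
:::::::
[27] :ZZ::::
^:ZZ:::
ZZZ:Z::
::::Z::
::ZZ:::
:::::::
:::::::
[28] :ZZ::::
Z>ZZ:::
ZZZ:Z::
::::Z::
::ZZ:::
:::::::
:::::::
[29] :ZZ::::
ZZZZ:::
ZvZ:Z::
::::Z::
::ZZ:::
:::::::
:::::::
[30] :ZZ::::
ZZZZ:::
Z:>:Z::
::::Z::
::ZZ:::
:::::::
:::::::
[31] :ZZ::::
ZZ^Z:::
Z:::Z::
::::Z::
::ZZ:::
:::::::
:::::::
[32] :ZZ::::
Z<:Z:::
Z:::Z::
::::Z::
::ZZ:::
:::::::
:::::::
[33] :ZZ::::
Z::Z:::
Zv::Z::
::::Z::
::ZZ:::
:::::::
:::::::
[34] :ZZ::::
Z::Z:::
<Z::Z::
::::Z::
::ZZ:::
:::::::
:::::::
[35] :ZZ::::
Z::Z:::
:Z::Z::
v:::Z::
::ZZ:::
:::::::
:::::::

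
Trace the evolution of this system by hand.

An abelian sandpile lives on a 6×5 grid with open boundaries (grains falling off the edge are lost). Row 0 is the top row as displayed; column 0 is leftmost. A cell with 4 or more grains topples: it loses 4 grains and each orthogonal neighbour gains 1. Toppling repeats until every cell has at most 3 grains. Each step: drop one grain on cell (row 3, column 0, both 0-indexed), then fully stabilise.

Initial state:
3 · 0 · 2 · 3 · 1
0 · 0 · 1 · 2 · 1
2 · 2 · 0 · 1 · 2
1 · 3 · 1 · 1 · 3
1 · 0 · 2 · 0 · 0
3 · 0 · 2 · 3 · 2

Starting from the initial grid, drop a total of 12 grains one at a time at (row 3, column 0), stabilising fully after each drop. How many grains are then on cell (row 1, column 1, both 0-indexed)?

1

[0] 3 · 0 · 2 · 3 · 1
0 · 0 · 1 · 2 · 1
2 · 2 · 0 · 1 · 2
1 · 3 · 1 · 1 · 3
1 · 0 · 2 · 0 · 0
3 · 0 · 2 · 3 · 2
[1] 3 · 0 · 2 · 3 · 1
0 · 0 · 1 · 2 · 1
2 · 2 · 0 · 1 · 2
2 · 3 · 1 · 1 · 3
1 · 0 · 2 · 0 · 0
3 · 0 · 2 · 3 · 2
[2] 3 · 0 · 2 · 3 · 1
0 · 0 · 1 · 2 · 1
2 · 2 · 0 · 1 · 2
3 · 3 · 1 · 1 · 3
1 · 0 · 2 · 0 · 0
3 · 0 · 2 · 3 · 2
[3] 3 · 0 · 2 · 3 · 1
0 · 0 · 1 · 2 · 1
3 · 3 · 0 · 1 · 2
1 · 0 · 2 · 1 · 3
2 · 1 · 2 · 0 · 0
3 · 0 · 2 · 3 · 2
[4] 3 · 0 · 2 · 3 · 1
0 · 0 · 1 · 2 · 1
3 · 3 · 0 · 1 · 2
2 · 0 · 2 · 1 · 3
2 · 1 · 2 · 0 · 0
3 · 0 · 2 · 3 · 2
[5] 3 · 0 · 2 · 3 · 1
0 · 0 · 1 · 2 · 1
3 · 3 · 0 · 1 · 2
3 · 0 · 2 · 1 · 3
2 · 1 · 2 · 0 · 0
3 · 0 · 2 · 3 · 2
[6] 3 · 0 · 2 · 3 · 1
1 · 1 · 1 · 2 · 1
1 · 0 · 1 · 1 · 2
1 · 2 · 2 · 1 · 3
3 · 1 · 2 · 0 · 0
3 · 0 · 2 · 3 · 2
[7] 3 · 0 · 2 · 3 · 1
1 · 1 · 1 · 2 · 1
1 · 0 · 1 · 1 · 2
2 · 2 · 2 · 1 · 3
3 · 1 · 2 · 0 · 0
3 · 0 · 2 · 3 · 2
[8] 3 · 0 · 2 · 3 · 1
1 · 1 · 1 · 2 · 1
1 · 0 · 1 · 1 · 2
3 · 2 · 2 · 1 · 3
3 · 1 · 2 · 0 · 0
3 · 0 · 2 · 3 · 2
[9] 3 · 0 · 2 · 3 · 1
1 · 1 · 1 · 2 · 1
2 · 0 · 1 · 1 · 2
1 · 3 · 2 · 1 · 3
1 · 2 · 2 · 0 · 0
0 · 1 · 2 · 3 · 2
[10] 3 · 0 · 2 · 3 · 1
1 · 1 · 1 · 2 · 1
2 · 0 · 1 · 1 · 2
2 · 3 · 2 · 1 · 3
1 · 2 · 2 · 0 · 0
0 · 1 · 2 · 3 · 2
[11] 3 · 0 · 2 · 3 · 1
1 · 1 · 1 · 2 · 1
2 · 0 · 1 · 1 · 2
3 · 3 · 2 · 1 · 3
1 · 2 · 2 · 0 · 0
0 · 1 · 2 · 3 · 2
[12] 3 · 0 · 2 · 3 · 1
1 · 1 · 1 · 2 · 1
3 · 1 · 1 · 1 · 2
1 · 0 · 3 · 1 · 3
2 · 3 · 2 · 0 · 0
0 · 1 · 2 · 3 · 2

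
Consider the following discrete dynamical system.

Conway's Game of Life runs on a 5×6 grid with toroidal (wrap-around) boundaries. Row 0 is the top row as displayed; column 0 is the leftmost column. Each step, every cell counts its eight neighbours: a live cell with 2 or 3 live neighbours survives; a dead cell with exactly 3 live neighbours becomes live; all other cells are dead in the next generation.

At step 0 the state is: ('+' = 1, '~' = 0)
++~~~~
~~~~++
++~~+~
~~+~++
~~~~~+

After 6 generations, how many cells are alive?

5

k=0  ++~~~~
~~~~++
++~~+~
~~+~++
~~~~~+
k=1  +~~~+~
~~~~+~
++~~~~
~+~++~
~+~~++
k=2  +~~++~
++~~~~
++++++
~+~++~
~++~~~
k=3  +~~+~+
~~~~~~
~~~~~~
~~~~~~
++~~~+
k=4  ~+~~++
~~~~~~
~~~~~~
+~~~~~
~+~~++
k=5  ~~~~++
~~~~~~
~~~~~~
+~~~~+
~+~~+~
k=6  ~~~~++
~~~~~~
~~~~~~
+~~~~+
~~~~+~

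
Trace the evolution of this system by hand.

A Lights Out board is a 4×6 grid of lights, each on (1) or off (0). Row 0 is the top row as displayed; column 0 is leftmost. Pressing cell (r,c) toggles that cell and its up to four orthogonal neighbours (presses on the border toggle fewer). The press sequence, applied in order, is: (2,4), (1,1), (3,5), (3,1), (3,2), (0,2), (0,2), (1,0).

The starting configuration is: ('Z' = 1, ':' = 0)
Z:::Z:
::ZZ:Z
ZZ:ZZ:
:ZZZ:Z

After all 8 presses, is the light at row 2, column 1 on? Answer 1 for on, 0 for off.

t=0: Z:::Z:
::ZZ:Z
ZZ:ZZ:
:ZZZ:Z
t=1: Z:::Z:
::ZZZZ
ZZ:::Z
:ZZZZZ
t=2: ZZ::Z:
ZZ:ZZZ
Z::::Z
:ZZZZZ
t=3: ZZ::Z:
ZZ:ZZZ
Z:::::
:ZZZ::
t=4: ZZ::Z:
ZZ:ZZZ
ZZ::::
Z::Z::
t=5: ZZ::Z:
ZZ:ZZZ
ZZZ:::
ZZZ:::
t=6: Z:ZZZ:
ZZZZZZ
ZZZ:::
ZZZ:::
t=7: ZZ::Z:
ZZ:ZZZ
ZZZ:::
ZZZ:::
t=8: :Z::Z:
:::ZZZ
:ZZ:::
ZZZ:::

1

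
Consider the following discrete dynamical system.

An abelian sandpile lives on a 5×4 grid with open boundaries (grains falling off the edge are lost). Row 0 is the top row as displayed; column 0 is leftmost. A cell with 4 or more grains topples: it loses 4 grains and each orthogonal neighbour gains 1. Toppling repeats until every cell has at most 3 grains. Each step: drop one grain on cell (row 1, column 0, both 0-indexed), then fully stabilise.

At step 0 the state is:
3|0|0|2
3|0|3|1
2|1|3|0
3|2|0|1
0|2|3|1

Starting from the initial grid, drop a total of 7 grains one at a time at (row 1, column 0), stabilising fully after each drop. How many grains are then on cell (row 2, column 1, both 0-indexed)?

2

step 0: 3|0|0|2
3|0|3|1
2|1|3|0
3|2|0|1
0|2|3|1
step 1: 0|1|0|2
1|1|3|1
3|1|3|0
3|2|0|1
0|2|3|1
step 2: 0|1|0|2
2|1|3|1
3|1|3|0
3|2|0|1
0|2|3|1
step 3: 0|1|0|2
3|1|3|1
3|1|3|0
3|2|0|1
0|2|3|1
step 4: 1|1|0|2
1|2|3|1
1|2|3|0
0|3|0|1
1|2|3|1
step 5: 1|1|0|2
2|2|3|1
1|2|3|0
0|3|0|1
1|2|3|1
step 6: 1|1|0|2
3|2|3|1
1|2|3|0
0|3|0|1
1|2|3|1
step 7: 2|1|0|2
0|3|3|1
2|2|3|0
0|3|0|1
1|2|3|1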